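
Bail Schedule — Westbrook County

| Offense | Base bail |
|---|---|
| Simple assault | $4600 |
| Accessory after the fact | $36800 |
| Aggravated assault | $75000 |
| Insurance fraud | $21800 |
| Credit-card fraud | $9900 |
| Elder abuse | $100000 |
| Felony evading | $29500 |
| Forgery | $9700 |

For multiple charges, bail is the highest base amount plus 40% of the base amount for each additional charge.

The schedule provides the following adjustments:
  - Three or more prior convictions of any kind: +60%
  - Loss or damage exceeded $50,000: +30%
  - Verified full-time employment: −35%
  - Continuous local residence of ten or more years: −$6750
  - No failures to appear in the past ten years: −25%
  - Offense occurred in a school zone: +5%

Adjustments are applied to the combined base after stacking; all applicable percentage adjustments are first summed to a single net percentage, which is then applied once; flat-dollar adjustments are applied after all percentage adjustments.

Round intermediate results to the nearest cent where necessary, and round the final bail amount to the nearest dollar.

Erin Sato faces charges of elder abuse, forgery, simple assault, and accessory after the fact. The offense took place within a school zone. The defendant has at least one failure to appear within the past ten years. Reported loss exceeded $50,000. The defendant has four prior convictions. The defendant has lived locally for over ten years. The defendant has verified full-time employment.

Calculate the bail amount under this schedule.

$185954

Base amounts from the schedule: elder abuse $100000; forgery $9700; simple assault $4600; accessory after the fact $36800.
Stacking rule: highest base plus 40% of each additional charge. Highest is elder abuse at $100000. Additional: $9700 × 40% = $3880; $4600 × 40% = $1840; $36800 × 40% = $14720. Combined base = $100000 + $20440 = $120440.
Net percentage adjustment: +60% +30% −35% +5% = +60%. $120440 × 1.6 = $192704.
Continuous local residence of ten or more years (−$6750 flat): $192704 − $6750 = $185954.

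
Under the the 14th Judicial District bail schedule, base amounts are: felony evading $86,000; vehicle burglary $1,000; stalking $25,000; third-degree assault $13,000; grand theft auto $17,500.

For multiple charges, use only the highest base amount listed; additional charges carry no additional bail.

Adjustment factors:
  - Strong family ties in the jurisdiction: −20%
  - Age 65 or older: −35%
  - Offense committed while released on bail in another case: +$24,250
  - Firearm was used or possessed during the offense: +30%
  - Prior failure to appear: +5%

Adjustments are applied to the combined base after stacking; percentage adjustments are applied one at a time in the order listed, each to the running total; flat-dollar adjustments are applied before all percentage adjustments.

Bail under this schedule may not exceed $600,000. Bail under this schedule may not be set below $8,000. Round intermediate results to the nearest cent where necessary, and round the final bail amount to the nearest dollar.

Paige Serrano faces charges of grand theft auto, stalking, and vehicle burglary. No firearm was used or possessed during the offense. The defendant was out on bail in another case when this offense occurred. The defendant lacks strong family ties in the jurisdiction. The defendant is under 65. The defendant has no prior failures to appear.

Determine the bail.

Base amounts from the schedule: grand theft auto $17,500; stalking $25,000; vehicle burglary $1,000.
Stacking rule: use the highest base only. Highest is stalking at $25,000. Combined base = $25,000.
Offense committed while released on bail in another case (+$24,250 flat): $25,000 + $24,250 = $49,250.
$49,250 is within the $600,000 maximum.
$49,250 is at or above the $8,000 minimum.

$49,250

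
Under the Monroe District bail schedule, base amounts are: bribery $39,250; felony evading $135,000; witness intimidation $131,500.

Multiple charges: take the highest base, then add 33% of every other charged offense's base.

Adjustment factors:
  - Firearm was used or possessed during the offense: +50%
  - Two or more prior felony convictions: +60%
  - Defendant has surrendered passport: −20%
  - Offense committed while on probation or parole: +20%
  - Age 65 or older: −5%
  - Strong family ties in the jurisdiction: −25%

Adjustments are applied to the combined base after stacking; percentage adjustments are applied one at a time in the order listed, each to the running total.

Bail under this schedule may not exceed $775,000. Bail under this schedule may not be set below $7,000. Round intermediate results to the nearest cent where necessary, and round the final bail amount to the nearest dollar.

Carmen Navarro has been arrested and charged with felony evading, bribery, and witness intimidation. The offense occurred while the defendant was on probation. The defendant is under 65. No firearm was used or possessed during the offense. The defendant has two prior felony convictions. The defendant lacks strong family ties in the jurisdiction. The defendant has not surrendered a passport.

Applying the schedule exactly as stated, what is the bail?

$367,387

Base amounts from the schedule: felony evading $135,000; bribery $39,250; witness intimidation $131,500.
Stacking rule: highest base plus 33% of each additional charge. Highest is felony evading at $135,000. Additional: $39,250 × 33% = $12,952.50; $131,500 × 33% = $43,395. Combined base = $135,000 + $56,347.50 = $191,347.50.
Two or more prior felony convictions (+60%): $191,347.50 × 1.6 = $306,156.
Offense committed while on probation or parole (+20%): $306,156 × 1.2 = $367,387.20.
$367,387.20 is within the $775,000 maximum.
$367,387.20 is at or above the $7,000 minimum.
Rounded to the nearest dollar: $367,387.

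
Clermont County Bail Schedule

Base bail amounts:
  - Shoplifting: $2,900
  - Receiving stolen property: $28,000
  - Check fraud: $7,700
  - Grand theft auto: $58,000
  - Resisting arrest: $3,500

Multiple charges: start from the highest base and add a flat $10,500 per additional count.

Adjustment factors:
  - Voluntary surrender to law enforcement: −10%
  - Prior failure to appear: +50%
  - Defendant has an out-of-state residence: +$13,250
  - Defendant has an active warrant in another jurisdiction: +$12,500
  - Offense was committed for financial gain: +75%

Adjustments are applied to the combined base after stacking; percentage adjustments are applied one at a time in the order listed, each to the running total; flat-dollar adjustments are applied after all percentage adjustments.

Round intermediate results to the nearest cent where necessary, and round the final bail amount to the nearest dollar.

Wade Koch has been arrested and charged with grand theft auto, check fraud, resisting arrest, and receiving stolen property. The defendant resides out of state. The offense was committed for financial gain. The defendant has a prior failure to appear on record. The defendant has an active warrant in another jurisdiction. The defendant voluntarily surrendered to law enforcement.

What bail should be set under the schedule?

Base amounts from the schedule: grand theft auto $58,000; check fraud $7,700; resisting arrest $3,500; receiving stolen property $28,000.
Stacking rule: highest base plus $10,500 per additional charge. Highest is grand theft auto at $58,000; 3 additional charges → +$31,500. Combined base = $89,500.
Voluntary surrender to law enforcement (−10%): $89,500 × 0.9 = $80,550.
Prior failure to appear (+50%): $80,550 × 1.5 = $120,825.
Offense was committed for financial gain (+75%): $120,825 × 1.75 = $211,443.75.
Defendant has an out-of-state residence (+$13,250 flat): $211,443.75 + $13,250 = $224,693.75.
Defendant has an active warrant in another jurisdiction (+$12,500 flat): $224,693.75 + $12,500 = $237,193.75.
Rounded to the nearest dollar: $237,194.

$237,194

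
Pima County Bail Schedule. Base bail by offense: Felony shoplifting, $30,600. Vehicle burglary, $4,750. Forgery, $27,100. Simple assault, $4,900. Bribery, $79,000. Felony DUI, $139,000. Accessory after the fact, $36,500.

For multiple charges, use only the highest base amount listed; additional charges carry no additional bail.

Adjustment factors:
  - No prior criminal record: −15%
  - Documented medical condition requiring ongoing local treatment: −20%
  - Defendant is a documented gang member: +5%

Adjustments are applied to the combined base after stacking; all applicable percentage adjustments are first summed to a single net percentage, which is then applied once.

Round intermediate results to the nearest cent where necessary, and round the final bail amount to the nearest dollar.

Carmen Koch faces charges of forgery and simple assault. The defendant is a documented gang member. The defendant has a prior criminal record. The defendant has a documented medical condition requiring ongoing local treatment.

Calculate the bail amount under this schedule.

Base amounts from the schedule: forgery $27,100; simple assault $4,900.
Stacking rule: use the highest base only. Highest is forgery at $27,100. Combined base = $27,100.
Net percentage adjustment: −20% +5% = −15%. $27,100 × 0.85 = $23,035.

$23,035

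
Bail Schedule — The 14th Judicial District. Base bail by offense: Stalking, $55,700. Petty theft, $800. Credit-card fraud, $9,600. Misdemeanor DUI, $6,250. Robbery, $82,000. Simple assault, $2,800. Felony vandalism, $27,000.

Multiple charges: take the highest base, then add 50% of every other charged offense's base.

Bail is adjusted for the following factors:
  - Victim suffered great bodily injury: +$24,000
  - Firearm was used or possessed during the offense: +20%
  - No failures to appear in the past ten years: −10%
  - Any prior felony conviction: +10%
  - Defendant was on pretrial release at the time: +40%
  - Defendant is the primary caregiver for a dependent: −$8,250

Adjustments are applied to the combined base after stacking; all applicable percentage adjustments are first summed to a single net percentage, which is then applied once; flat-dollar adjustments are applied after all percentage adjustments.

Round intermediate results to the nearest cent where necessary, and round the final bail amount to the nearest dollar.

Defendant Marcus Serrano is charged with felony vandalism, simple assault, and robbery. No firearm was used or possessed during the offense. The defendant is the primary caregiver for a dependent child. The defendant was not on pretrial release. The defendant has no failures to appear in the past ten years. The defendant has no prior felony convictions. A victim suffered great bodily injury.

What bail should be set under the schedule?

$102,960

Base amounts from the schedule: felony vandalism $27,000; simple assault $2,800; robbery $82,000.
Stacking rule: highest base plus 50% of each additional charge. Highest is robbery at $82,000. Additional: $27,000 × 50% = $13,500; $2,800 × 50% = $1,400. Combined base = $82,000 + $14,900 = $96,900.
No failures to appear in the past ten years (−10%): $96,900 × 0.9 = $87,210.
Victim suffered great bodily injury (+$24,000 flat): $87,210 + $24,000 = $111,210.
Defendant is the primary caregiver for a dependent (−$8,250 flat): $111,210 − $8,250 = $102,960.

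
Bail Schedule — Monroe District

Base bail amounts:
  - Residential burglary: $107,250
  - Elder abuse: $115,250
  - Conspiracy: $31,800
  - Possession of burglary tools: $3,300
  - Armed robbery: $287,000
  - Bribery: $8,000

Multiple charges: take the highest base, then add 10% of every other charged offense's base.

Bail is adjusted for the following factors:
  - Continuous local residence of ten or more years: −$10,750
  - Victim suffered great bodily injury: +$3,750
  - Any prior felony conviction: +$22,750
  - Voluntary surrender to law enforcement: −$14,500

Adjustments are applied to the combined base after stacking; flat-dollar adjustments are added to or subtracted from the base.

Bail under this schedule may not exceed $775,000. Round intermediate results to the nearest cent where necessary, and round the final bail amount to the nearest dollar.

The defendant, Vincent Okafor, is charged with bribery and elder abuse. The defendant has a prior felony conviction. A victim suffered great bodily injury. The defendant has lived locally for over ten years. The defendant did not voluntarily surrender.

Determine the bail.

Base amounts from the schedule: bribery $8,000; elder abuse $115,250.
Stacking rule: highest base plus 10% of each additional charge. Highest is elder abuse at $115,250. Additional: $8,000 × 10% = $800. Combined base = $115,250 + $800 = $116,050.
Continuous local residence of ten or more years (−$10,750 flat): $116,050 − $10,750 = $105,300.
Victim suffered great bodily injury (+$3,750 flat): $105,300 + $3,750 = $109,050.
Any prior felony conviction (+$22,750 flat): $109,050 + $22,750 = $131,800.
$131,800 is within the $775,000 maximum.

$131,800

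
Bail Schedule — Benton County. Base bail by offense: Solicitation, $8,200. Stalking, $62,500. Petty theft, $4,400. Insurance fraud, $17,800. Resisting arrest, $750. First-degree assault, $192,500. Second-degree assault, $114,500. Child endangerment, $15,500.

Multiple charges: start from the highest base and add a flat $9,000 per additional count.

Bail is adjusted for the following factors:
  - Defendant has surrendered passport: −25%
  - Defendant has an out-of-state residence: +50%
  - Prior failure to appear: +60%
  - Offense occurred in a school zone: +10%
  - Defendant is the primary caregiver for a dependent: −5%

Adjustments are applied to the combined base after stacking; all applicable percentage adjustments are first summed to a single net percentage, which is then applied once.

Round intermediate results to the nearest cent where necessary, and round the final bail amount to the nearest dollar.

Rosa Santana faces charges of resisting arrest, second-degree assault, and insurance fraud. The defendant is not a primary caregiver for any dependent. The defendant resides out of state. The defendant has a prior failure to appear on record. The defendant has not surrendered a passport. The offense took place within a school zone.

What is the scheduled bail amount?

$291,500

Base amounts from the schedule: resisting arrest $750; second-degree assault $114,500; insurance fraud $17,800.
Stacking rule: highest base plus $9,000 per additional charge. Highest is second-degree assault at $114,500; 2 additional charges → +$18,000. Combined base = $132,500.
Net percentage adjustment: +50% +60% +10% = +120%. $132,500 × 2.2 = $291,500.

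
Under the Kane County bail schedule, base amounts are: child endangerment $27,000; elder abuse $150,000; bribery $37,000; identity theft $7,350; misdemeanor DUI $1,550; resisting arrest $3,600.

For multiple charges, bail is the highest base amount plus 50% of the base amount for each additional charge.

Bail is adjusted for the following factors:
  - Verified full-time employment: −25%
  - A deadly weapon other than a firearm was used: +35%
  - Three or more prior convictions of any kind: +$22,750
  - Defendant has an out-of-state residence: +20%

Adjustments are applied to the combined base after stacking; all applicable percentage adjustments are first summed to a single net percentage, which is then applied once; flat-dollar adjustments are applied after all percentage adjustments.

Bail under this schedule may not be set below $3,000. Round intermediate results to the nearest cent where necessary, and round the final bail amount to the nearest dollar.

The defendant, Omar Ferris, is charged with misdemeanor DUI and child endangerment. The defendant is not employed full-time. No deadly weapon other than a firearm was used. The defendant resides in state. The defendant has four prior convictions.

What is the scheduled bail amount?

Base amounts from the schedule: misdemeanor DUI $1,550; child endangerment $27,000.
Stacking rule: highest base plus 50% of each additional charge. Highest is child endangerment at $27,000. Additional: $1,550 × 50% = $775. Combined base = $27,000 + $775 = $27,775.
Three or more prior convictions of any kind (+$22,750 flat): $27,775 + $22,750 = $50,525.
$50,525 is at or above the $3,000 minimum.

$50,525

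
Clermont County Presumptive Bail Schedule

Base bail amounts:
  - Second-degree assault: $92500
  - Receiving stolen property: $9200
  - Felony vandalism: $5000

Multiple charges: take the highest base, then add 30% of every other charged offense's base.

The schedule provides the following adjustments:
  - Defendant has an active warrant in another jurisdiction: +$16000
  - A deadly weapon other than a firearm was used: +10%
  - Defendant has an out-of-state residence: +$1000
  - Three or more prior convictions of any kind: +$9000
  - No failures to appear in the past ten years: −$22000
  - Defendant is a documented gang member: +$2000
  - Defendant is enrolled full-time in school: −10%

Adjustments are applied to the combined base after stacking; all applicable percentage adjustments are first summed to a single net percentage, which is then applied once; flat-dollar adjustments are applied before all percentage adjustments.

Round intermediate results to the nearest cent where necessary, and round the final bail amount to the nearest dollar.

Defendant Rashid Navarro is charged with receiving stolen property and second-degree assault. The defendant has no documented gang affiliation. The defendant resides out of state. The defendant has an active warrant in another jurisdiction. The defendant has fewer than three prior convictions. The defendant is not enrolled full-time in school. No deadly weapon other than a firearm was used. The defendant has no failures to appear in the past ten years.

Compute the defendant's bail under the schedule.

Base amounts from the schedule: receiving stolen property $9200; second-degree assault $92500.
Stacking rule: highest base plus 30% of each additional charge. Highest is second-degree assault at $92500. Additional: $9200 × 30% = $2760. Combined base = $92500 + $2760 = $95260.
Defendant has an active warrant in another jurisdiction (+$16000 flat): $95260 + $16000 = $111260.
Defendant has an out-of-state residence (+$1000 flat): $111260 + $1000 = $112260.
No failures to appear in the past ten years (−$22000 flat): $112260 − $22000 = $90260.

$90260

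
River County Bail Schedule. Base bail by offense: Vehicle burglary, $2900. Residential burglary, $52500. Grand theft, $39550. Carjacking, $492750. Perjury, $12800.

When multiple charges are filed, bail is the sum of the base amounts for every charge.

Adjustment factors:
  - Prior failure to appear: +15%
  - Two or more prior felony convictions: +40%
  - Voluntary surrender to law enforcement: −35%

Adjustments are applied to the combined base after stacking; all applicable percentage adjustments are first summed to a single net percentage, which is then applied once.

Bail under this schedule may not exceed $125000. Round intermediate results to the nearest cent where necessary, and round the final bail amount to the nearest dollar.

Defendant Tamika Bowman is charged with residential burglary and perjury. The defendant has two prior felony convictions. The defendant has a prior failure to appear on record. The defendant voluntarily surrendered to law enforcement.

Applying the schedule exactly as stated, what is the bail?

Base amounts from the schedule: residential burglary $52500; perjury $12800.
Stacking rule: sum of all bases. $52500 + $12800 = $65300.
Net percentage adjustment: +15% +40% −35% = +20%. $65300 × 1.2 = $78360.
$78360 is within the $125000 maximum.

$78360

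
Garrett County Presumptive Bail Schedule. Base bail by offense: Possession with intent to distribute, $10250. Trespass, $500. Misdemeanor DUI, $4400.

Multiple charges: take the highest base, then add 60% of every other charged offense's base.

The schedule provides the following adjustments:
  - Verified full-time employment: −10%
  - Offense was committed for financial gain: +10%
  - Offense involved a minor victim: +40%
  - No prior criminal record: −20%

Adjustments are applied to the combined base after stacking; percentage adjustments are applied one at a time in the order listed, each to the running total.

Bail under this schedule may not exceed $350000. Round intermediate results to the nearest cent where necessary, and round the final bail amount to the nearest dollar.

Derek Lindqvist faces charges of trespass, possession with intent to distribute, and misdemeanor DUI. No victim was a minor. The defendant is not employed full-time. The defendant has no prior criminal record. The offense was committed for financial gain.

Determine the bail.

Base amounts from the schedule: trespass $500; possession with intent to distribute $10250; misdemeanor DUI $4400.
Stacking rule: highest base plus 60% of each additional charge. Highest is possession with intent to distribute at $10250. Additional: $500 × 60% = $300; $4400 × 60% = $2640. Combined base = $10250 + $2940 = $13190.
Offense was committed for financial gain (+10%): $13190 × 1.1 = $14509.
No prior criminal record (−20%): $14509 × 0.8 = $11607.20.
$11607.20 is within the $350000 maximum.
Rounded to the nearest dollar: $11607.

$11607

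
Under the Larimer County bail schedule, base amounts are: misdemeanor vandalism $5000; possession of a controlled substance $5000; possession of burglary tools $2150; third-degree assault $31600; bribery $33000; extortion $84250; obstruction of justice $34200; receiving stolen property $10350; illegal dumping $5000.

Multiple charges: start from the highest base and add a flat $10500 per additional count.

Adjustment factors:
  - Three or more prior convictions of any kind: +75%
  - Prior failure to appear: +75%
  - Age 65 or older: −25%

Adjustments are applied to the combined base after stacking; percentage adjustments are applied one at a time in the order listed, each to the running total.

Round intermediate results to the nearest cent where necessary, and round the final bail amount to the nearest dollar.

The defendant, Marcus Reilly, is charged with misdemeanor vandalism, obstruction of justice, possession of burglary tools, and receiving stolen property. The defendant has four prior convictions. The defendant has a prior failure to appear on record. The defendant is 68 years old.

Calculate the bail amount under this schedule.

$150905

Base amounts from the schedule: misdemeanor vandalism $5000; obstruction of justice $34200; possession of burglary tools $2150; receiving stolen property $10350.
Stacking rule: highest base plus $10500 per additional charge. Highest is obstruction of justice at $34200; 3 additional charges → +$31500. Combined base = $65700.
Three or more prior convictions of any kind (+75%): $65700 × 1.75 = $114975.
Prior failure to appear (+75%): $114975 × 1.75 = $201206.25.
Age 65 or older (−25%): $201206.25 × 0.75 = $150904.69.
Rounded to the nearest dollar: $150905.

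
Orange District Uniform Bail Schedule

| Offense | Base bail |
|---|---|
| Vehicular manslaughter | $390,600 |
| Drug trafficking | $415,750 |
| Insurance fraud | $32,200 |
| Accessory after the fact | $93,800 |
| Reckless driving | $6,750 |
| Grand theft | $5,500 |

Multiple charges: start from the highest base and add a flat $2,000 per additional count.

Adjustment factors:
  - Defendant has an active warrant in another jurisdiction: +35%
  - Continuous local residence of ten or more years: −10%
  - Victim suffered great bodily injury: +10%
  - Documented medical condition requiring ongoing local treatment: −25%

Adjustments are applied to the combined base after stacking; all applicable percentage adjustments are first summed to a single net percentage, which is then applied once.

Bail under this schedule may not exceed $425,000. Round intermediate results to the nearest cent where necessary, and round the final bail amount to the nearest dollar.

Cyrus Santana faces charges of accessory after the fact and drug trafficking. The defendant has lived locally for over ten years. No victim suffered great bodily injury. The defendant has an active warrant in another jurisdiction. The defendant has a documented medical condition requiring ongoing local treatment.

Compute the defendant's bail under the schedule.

$417,750

Base amounts from the schedule: accessory after the fact $93,800; drug trafficking $415,750.
Stacking rule: highest base plus $2,000 per additional charge. Highest is drug trafficking at $415,750; 1 additional charge → +$2,000. Combined base = $417,750.
Net percentage adjustment: +35% −10% −25% = +0%. $417,750 × 1 = $417,750.
$417,750 is within the $425,000 maximum.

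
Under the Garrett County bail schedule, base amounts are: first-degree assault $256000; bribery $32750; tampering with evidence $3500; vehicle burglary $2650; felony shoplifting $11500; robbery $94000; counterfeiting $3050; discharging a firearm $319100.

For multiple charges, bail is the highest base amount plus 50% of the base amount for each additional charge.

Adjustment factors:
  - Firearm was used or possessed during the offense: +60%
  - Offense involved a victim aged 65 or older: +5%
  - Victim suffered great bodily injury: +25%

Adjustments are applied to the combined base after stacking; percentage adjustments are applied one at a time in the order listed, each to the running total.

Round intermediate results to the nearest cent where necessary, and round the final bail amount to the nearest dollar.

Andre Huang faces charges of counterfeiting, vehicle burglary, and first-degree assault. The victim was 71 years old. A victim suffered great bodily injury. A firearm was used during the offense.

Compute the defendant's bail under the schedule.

Base amounts from the schedule: counterfeiting $3050; vehicle burglary $2650; first-degree assault $256000.
Stacking rule: highest base plus 50% of each additional charge. Highest is first-degree assault at $256000. Additional: $3050 × 50% = $1525; $2650 × 50% = $1325. Combined base = $256000 + $2850 = $258850.
Firearm was used or possessed during the offense (+60%): $258850 × 1.6 = $414160.
Offense involved a victim aged 65 or older (+5%): $414160 × 1.05 = $434868.
Victim suffered great bodily injury (+25%): $434868 × 1.25 = $543585.

$543585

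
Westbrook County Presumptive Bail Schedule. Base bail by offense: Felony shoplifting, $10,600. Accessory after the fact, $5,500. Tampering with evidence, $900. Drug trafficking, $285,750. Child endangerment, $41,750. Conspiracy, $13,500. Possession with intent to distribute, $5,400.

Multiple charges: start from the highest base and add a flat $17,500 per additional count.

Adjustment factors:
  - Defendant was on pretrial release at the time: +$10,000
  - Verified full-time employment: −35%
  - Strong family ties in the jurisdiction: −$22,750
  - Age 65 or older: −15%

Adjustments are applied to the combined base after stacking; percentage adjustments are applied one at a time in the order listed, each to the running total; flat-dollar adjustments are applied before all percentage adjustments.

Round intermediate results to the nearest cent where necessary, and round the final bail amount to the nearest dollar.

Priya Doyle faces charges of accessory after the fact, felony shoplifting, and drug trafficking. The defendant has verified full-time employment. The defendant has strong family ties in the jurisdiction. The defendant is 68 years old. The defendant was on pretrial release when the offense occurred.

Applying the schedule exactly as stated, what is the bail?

Base amounts from the schedule: accessory after the fact $5,500; felony shoplifting $10,600; drug trafficking $285,750.
Stacking rule: highest base plus $17,500 per additional charge. Highest is drug trafficking at $285,750; 2 additional charges → +$35,000. Combined base = $320,750.
Defendant was on pretrial release at the time (+$10,000 flat): $320,750 + $10,000 = $330,750.
Strong family ties in the jurisdiction (−$22,750 flat): $330,750 − $22,750 = $308,000.
Verified full-time employment (−35%): $308,000 × 0.65 = $200,200.
Age 65 or older (−15%): $200,200 × 0.85 = $170,170.

$170,170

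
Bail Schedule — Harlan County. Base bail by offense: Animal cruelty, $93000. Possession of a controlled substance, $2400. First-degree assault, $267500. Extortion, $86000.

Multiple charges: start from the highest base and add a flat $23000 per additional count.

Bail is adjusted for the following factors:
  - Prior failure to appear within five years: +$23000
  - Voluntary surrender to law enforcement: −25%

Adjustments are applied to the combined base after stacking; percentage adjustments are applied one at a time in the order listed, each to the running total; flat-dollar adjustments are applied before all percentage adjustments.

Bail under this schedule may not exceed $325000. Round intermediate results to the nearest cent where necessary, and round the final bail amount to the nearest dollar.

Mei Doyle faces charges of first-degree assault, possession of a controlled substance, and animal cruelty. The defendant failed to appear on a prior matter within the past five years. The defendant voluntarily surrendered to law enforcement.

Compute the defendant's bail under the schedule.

Base amounts from the schedule: first-degree assault $267500; possession of a controlled substance $2400; animal cruelty $93000.
Stacking rule: highest base plus $23000 per additional charge. Highest is first-degree assault at $267500; 2 additional charges → +$46000. Combined base = $313500.
Prior failure to appear within five years (+$23000 flat): $313500 + $23000 = $336500.
Voluntary surrender to law enforcement (−25%): $336500 × 0.75 = $252375.
$252375 is within the $325000 maximum.

$252375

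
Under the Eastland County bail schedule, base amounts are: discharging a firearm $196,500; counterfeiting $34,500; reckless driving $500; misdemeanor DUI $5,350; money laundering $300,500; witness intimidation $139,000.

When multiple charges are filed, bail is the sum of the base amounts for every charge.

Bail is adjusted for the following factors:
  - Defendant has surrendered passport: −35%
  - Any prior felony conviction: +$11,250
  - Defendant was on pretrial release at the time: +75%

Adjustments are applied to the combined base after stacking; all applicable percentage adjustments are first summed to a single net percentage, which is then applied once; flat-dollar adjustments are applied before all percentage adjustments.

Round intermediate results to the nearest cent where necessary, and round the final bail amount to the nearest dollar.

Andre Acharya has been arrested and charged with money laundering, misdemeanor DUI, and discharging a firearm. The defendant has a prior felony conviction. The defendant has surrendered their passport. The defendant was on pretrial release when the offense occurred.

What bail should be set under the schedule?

$719,040

Base amounts from the schedule: money laundering $300,500; misdemeanor DUI $5,350; discharging a firearm $196,500.
Stacking rule: sum of all bases. $300,500 + $5,350 + $196,500 = $502,350.
Any prior felony conviction (+$11,250 flat): $502,350 + $11,250 = $513,600.
Net percentage adjustment: −35% +75% = +40%. $513,600 × 1.4 = $719,040.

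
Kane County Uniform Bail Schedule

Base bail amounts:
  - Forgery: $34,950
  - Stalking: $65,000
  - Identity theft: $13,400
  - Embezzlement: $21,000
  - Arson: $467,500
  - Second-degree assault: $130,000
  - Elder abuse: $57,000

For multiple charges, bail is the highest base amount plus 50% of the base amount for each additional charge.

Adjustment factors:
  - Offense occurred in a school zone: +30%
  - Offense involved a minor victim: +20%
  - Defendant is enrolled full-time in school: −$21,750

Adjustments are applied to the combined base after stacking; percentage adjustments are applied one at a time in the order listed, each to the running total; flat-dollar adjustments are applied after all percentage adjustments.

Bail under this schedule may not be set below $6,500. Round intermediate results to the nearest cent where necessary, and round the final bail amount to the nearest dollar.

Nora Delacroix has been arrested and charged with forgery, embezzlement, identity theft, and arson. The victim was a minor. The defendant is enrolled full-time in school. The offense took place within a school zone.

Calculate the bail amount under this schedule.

Base amounts from the schedule: forgery $34,950; embezzlement $21,000; identity theft $13,400; arson $467,500.
Stacking rule: highest base plus 50% of each additional charge. Highest is arson at $467,500. Additional: $34,950 × 50% = $17,475; $21,000 × 50% = $10,500; $13,400 × 50% = $6,700. Combined base = $467,500 + $34,675 = $502,175.
Offense occurred in a school zone (+30%): $502,175 × 1.3 = $652,827.50.
Offense involved a minor victim (+20%): $652,827.50 × 1.2 = $783,393.
Defendant is enrolled full-time in school (−$21,750 flat): $783,393 − $21,750 = $761,643.
$761,643 is at or above the $6,500 minimum.

$761,643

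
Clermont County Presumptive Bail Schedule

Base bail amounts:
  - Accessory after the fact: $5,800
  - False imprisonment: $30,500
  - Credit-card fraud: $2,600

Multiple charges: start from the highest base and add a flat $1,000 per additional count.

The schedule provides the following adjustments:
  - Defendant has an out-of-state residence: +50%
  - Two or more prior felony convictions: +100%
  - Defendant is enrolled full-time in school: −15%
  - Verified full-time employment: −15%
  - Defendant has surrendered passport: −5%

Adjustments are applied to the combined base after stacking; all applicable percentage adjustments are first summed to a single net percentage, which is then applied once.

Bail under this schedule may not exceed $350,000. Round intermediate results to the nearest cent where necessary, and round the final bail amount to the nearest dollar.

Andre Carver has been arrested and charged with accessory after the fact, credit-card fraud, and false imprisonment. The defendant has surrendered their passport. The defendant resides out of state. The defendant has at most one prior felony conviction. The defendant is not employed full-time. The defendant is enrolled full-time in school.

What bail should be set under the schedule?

Base amounts from the schedule: accessory after the fact $5,800; credit-card fraud $2,600; false imprisonment $30,500.
Stacking rule: highest base plus $1,000 per additional charge. Highest is false imprisonment at $30,500; 2 additional charges → +$2,000. Combined base = $32,500.
Net percentage adjustment: +50% −15% −5% = +30%. $32,500 × 1.3 = $42,250.
$42,250 is within the $350,000 maximum.

$42,250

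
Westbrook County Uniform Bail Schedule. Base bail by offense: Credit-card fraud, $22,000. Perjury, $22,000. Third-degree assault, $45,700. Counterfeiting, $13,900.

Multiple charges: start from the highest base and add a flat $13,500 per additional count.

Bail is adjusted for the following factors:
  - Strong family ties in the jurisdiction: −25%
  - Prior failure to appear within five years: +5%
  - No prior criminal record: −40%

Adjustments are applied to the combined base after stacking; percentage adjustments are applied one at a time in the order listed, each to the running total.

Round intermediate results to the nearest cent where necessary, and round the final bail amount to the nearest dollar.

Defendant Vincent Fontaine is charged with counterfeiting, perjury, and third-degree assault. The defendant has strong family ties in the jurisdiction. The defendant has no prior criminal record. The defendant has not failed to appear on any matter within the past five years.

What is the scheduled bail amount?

$32,715

Base amounts from the schedule: counterfeiting $13,900; perjury $22,000; third-degree assault $45,700.
Stacking rule: highest base plus $13,500 per additional charge. Highest is third-degree assault at $45,700; 2 additional charges → +$27,000. Combined base = $72,700.
Strong family ties in the jurisdiction (−25%): $72,700 × 0.75 = $54,525.
No prior criminal record (−40%): $54,525 × 0.6 = $32,715.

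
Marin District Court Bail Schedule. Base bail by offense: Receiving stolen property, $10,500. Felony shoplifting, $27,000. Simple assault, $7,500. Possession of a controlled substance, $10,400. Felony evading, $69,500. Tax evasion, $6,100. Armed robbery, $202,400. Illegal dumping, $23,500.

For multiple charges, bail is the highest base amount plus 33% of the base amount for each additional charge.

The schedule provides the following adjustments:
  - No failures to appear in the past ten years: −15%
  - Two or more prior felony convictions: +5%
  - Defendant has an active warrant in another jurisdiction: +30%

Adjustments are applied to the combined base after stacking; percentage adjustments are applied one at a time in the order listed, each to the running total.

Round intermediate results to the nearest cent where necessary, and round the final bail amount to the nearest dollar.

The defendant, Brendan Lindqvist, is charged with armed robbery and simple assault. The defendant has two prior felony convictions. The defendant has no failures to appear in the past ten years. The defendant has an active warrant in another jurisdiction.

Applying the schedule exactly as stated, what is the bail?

$237,706

Base amounts from the schedule: armed robbery $202,400; simple assault $7,500.
Stacking rule: highest base plus 33% of each additional charge. Highest is armed robbery at $202,400. Additional: $7,500 × 33% = $2,475. Combined base = $202,400 + $2,475 = $204,875.
No failures to appear in the past ten years (−15%): $204,875 × 0.85 = $174,143.75.
Two or more prior felony convictions (+5%): $174,143.75 × 1.05 = $182,850.94.
Defendant has an active warrant in another jurisdiction (+30%): $182,850.94 × 1.3 = $237,706.22.
Rounded to the nearest dollar: $237,706.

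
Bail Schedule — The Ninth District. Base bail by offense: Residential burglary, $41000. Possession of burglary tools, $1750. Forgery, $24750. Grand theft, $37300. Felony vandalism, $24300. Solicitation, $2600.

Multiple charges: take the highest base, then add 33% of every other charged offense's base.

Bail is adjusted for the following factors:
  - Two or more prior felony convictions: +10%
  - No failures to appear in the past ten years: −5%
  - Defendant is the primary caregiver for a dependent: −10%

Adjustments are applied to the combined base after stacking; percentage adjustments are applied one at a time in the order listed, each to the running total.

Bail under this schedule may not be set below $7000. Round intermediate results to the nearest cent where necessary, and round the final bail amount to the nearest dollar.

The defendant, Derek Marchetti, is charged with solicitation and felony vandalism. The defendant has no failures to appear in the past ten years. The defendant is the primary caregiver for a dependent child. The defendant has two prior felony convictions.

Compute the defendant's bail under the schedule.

$23661

Base amounts from the schedule: solicitation $2600; felony vandalism $24300.
Stacking rule: highest base plus 33% of each additional charge. Highest is felony vandalism at $24300. Additional: $2600 × 33% = $858. Combined base = $24300 + $858 = $25158.
Two or more prior felony convictions (+10%): $25158 × 1.1 = $27673.80.
No failures to appear in the past ten years (−5%): $27673.80 × 0.95 = $26290.11.
Defendant is the primary caregiver for a dependent (−10%): $26290.11 × 0.9 = $23661.10.
$23661.10 is at or above the $7000 minimum.
Rounded to the nearest dollar: $23661.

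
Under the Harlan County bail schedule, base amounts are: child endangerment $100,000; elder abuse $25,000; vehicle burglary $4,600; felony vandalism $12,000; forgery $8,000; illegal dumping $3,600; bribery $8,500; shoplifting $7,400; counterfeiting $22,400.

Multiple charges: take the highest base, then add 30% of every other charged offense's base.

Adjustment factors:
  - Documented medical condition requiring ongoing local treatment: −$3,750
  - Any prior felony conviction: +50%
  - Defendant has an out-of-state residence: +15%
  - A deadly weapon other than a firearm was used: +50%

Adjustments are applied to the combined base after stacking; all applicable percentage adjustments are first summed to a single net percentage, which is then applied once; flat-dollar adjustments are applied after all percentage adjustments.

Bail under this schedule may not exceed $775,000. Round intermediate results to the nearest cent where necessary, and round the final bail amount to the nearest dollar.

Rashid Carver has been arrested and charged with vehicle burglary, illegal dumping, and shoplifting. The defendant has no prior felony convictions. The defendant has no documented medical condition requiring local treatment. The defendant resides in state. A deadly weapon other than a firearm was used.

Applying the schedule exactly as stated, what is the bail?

Base amounts from the schedule: vehicle burglary $4,600; illegal dumping $3,600; shoplifting $7,400.
Stacking rule: highest base plus 30% of each additional charge. Highest is shoplifting at $7,400. Additional: $4,600 × 30% = $1,380; $3,600 × 30% = $1,080. Combined base = $7,400 + $2,460 = $9,860.
A deadly weapon other than a firearm was used (+50%): $9,860 × 1.5 = $14,790.
$14,790 is within the $775,000 maximum.

$14,790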